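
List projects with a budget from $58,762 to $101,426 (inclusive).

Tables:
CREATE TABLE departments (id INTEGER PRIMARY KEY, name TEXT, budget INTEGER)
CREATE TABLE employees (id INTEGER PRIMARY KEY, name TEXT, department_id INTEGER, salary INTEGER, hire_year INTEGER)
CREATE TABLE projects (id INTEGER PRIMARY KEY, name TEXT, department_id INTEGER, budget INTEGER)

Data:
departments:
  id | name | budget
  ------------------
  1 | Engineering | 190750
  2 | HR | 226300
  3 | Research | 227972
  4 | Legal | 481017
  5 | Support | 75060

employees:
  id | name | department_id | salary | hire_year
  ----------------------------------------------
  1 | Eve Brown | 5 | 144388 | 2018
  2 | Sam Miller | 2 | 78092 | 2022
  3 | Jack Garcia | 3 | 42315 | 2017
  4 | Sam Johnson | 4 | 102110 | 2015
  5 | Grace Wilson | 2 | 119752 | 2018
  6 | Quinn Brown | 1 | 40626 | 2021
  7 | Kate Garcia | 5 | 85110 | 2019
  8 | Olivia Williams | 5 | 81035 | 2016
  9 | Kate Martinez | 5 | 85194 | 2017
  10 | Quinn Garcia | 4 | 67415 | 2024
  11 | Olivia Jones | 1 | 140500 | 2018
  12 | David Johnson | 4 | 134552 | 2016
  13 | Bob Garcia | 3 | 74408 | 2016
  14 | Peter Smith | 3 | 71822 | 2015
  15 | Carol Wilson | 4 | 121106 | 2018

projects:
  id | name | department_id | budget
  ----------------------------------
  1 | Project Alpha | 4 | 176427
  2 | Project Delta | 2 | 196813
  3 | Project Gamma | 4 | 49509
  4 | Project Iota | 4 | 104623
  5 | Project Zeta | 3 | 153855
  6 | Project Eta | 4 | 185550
SELECT name, budget FROM projects WHERE budget BETWEEN 58762 AND 101426

Execution result:
(no rows)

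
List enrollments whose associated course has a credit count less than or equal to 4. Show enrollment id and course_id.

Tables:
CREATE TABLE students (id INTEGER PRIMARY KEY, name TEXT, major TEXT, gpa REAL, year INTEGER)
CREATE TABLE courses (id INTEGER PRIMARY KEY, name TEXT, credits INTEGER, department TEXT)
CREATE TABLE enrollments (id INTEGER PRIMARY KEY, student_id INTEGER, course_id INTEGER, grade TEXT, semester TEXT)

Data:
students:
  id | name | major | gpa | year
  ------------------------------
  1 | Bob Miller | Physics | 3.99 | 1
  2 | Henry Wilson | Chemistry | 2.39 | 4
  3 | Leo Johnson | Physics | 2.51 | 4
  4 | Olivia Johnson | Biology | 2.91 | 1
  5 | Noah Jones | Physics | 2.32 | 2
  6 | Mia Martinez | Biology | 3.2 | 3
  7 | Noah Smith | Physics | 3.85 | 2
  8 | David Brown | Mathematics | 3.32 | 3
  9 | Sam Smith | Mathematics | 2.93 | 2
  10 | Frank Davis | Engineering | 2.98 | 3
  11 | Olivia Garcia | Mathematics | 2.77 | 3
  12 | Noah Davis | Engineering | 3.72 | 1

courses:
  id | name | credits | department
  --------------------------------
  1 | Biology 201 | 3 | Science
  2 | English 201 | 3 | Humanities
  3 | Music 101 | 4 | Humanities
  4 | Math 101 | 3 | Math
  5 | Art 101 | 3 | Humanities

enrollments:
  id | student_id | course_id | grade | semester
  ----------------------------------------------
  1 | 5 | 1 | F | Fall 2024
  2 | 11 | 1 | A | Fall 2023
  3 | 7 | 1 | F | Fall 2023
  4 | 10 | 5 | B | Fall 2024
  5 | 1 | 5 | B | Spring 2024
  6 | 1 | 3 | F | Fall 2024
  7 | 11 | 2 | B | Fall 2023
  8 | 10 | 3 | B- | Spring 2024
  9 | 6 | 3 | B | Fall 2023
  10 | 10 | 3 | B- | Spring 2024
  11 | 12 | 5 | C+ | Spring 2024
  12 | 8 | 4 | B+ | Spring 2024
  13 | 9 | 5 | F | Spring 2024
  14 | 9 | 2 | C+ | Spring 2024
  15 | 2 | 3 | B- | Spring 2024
SELECT id, course_id FROM enrollments WHERE course_id IN (SELECT id FROM courses WHERE credits <= 4)

Execution result:
id | course_id
1 | 1
2 | 1
3 | 1
4 | 5
5 | 5
6 | 3
7 | 2
8 | 3
9 | 3
10 | 3
11 | 5
12 | 4
13 | 5
14 | 2
15 | 3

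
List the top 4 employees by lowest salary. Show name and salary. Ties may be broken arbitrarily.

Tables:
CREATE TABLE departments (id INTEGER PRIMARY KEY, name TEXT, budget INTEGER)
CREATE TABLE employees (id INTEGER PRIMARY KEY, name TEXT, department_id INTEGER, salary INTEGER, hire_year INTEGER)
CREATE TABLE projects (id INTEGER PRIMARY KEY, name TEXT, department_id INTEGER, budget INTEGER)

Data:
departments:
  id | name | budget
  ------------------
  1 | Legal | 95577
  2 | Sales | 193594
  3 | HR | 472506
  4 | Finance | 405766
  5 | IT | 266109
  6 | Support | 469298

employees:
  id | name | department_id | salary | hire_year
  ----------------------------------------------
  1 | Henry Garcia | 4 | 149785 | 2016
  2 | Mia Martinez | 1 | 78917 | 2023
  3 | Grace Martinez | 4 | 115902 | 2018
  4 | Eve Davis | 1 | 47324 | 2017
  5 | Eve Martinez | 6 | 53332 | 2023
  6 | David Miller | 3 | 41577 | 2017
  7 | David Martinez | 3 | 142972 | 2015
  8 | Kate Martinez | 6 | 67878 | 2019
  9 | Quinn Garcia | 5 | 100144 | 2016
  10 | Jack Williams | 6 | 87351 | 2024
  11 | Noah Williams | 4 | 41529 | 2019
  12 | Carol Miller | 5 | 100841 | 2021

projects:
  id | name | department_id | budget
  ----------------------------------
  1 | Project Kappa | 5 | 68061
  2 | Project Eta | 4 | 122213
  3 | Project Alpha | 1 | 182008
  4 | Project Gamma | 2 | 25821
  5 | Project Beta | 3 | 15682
SELECT name, salary FROM employees ORDER BY salary ASC LIMIT 4

Execution result:
name | salary
Noah Williams | 41529
David Miller | 41577
Eve Davis | 47324
Eve Martinez | 53332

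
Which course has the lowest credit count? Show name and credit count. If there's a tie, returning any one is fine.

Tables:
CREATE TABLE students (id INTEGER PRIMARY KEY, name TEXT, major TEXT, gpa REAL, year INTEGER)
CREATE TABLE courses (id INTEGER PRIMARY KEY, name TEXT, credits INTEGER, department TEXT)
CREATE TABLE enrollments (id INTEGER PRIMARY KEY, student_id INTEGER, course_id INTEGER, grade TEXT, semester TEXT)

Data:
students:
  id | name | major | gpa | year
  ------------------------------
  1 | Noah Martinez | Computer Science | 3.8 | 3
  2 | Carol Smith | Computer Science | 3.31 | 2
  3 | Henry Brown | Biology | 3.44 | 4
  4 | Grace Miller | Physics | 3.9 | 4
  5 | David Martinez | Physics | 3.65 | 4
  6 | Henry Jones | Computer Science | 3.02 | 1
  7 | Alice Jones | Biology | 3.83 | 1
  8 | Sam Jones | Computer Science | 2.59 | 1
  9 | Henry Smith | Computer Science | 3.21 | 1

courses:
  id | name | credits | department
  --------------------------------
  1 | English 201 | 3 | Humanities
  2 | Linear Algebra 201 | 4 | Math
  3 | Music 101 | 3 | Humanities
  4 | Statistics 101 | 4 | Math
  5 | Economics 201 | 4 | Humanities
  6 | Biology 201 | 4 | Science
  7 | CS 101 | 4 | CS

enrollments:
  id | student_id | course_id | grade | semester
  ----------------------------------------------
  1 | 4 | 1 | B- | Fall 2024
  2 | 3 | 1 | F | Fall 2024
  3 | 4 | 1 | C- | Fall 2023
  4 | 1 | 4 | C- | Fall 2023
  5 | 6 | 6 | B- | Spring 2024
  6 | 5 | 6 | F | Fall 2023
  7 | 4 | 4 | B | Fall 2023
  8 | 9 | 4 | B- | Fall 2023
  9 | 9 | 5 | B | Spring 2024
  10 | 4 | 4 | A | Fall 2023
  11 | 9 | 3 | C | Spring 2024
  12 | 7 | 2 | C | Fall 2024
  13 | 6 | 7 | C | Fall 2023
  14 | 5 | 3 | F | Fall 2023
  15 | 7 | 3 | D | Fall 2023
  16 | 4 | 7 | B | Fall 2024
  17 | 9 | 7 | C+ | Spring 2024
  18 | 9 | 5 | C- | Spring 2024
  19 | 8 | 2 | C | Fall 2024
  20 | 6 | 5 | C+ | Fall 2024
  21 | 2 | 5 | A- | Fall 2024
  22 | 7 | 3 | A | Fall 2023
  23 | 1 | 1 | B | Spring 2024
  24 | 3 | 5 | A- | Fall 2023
SELECT name, credits FROM courses ORDER BY credits ASC LIMIT 1

Execution result:
name | credits
English 201 | 3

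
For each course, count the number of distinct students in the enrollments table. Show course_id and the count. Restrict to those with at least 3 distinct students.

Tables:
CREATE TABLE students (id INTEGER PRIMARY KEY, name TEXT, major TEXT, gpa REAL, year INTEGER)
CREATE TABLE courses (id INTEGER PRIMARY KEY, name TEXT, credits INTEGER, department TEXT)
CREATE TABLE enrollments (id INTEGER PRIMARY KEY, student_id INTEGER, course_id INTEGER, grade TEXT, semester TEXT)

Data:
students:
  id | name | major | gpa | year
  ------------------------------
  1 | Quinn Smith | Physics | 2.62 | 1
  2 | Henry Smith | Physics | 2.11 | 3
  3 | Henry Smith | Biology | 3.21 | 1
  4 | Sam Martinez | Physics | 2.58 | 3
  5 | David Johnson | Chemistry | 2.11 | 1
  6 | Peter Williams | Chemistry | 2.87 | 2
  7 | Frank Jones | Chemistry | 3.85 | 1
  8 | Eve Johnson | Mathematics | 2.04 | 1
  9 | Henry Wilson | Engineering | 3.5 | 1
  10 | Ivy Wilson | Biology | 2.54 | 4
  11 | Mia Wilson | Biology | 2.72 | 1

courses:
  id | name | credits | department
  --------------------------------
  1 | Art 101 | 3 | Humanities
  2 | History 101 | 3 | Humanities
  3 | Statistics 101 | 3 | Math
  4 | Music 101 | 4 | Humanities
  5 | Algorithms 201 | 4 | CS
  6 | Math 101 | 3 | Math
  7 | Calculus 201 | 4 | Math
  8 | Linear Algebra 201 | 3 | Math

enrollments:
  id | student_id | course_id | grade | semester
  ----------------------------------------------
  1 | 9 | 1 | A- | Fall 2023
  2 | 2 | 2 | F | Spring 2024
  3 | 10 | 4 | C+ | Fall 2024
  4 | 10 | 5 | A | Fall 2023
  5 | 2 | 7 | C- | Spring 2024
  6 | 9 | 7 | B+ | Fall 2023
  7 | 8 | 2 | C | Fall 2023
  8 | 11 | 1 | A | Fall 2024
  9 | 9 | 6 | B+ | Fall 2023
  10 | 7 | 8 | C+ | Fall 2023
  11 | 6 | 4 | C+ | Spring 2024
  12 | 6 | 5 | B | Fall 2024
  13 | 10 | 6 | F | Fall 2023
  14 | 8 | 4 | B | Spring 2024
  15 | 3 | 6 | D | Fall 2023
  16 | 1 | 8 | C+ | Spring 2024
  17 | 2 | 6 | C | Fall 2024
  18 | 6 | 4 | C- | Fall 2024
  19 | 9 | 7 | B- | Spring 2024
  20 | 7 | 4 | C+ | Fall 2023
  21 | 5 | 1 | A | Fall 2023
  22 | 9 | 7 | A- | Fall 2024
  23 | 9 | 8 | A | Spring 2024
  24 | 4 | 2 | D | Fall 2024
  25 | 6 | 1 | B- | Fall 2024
SELECT course_id, COUNT(DISTINCT student_id) AS distinct_student_count FROM enrollments GROUP BY course_id HAVING COUNT(DISTINCT student_id) >= 3

Execution result:
course_id | distinct_student_count
1 | 4
2 | 3
4 | 4
6 | 4
8 | 3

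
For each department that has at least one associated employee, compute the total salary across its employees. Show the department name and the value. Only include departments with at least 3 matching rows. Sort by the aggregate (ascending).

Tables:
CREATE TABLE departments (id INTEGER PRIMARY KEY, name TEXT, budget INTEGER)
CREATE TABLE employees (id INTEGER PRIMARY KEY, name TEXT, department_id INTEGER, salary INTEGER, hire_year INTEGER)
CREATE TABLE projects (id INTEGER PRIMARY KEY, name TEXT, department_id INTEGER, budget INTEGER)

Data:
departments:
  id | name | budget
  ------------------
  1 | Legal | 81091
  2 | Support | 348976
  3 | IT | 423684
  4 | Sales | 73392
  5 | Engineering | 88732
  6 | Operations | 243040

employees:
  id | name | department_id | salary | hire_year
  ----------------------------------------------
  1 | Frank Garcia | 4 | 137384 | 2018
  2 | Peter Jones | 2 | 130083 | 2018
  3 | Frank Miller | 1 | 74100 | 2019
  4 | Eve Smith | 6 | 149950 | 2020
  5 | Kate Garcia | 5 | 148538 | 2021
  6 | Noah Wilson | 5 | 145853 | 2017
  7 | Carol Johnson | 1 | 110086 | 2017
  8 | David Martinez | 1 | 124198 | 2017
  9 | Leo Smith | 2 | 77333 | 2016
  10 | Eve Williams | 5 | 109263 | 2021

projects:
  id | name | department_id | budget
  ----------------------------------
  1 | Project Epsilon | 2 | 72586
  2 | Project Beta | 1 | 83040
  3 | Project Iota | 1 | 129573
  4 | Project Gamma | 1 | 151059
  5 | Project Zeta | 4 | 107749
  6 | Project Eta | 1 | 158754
SELECT p.name, SUM(c.salary) AS sum_salary FROM employees c JOIN departments p ON c.department_id = p.id GROUP BY p.id, p.name HAVING COUNT(*) >= 3 ORDER BY sum_salary ASC

Execution result:
name | sum_salary
Legal | 308384
Engineering | 403654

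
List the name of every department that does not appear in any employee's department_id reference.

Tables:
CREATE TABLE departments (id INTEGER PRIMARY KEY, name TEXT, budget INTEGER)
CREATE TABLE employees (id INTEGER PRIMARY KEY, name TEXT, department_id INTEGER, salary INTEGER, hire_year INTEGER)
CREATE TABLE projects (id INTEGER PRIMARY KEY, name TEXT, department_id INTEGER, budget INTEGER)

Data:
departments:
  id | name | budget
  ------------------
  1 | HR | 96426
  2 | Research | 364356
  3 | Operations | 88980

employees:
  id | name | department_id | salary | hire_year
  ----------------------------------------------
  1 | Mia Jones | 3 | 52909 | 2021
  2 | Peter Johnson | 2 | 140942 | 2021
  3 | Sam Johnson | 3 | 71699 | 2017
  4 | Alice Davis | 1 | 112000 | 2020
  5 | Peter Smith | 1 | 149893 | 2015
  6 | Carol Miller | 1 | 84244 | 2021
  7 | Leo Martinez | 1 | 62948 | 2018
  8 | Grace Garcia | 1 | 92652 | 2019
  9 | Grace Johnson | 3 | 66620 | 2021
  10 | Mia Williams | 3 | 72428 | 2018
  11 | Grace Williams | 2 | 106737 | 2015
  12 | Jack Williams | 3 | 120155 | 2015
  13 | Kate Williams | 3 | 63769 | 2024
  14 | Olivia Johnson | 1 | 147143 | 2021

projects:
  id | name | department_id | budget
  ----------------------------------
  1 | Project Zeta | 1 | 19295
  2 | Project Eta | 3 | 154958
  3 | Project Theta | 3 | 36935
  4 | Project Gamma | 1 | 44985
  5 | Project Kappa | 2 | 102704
SELECT p.name FROM departments p LEFT JOIN employees c ON c.department_id = p.id WHERE c.id IS NULL

Execution result:
(no rows)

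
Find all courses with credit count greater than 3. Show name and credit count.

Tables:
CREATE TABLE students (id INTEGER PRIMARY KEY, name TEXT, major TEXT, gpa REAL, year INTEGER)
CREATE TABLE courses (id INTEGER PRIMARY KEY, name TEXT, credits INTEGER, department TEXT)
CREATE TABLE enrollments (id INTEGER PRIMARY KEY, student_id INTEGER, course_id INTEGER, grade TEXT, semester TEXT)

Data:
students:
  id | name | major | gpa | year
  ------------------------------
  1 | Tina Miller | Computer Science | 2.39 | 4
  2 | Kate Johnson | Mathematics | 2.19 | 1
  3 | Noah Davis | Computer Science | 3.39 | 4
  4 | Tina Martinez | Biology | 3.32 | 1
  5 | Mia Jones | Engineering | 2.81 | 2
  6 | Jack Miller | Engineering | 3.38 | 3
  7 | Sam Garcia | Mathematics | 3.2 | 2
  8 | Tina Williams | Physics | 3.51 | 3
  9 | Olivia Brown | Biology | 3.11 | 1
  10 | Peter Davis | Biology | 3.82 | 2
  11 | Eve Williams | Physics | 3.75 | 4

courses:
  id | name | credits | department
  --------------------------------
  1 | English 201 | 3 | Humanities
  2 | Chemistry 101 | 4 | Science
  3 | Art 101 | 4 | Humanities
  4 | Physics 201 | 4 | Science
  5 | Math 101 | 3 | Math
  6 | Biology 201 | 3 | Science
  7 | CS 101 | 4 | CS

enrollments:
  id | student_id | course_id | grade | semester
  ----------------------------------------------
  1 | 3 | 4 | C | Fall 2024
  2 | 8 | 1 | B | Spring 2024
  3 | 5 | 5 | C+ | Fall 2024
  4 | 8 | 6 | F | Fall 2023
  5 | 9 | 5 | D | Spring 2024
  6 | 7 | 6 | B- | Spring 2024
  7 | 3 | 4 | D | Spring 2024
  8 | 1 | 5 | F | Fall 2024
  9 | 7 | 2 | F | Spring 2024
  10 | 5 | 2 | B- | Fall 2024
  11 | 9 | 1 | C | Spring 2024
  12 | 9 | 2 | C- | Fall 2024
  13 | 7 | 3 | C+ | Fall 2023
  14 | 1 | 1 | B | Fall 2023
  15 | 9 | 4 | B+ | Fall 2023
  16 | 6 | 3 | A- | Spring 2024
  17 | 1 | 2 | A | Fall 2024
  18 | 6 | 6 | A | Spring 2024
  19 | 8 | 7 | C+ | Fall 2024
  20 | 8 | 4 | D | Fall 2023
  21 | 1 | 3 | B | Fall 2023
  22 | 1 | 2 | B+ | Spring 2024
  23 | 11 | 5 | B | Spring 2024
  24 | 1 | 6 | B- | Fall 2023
SELECT name, credits FROM courses WHERE credits > 3

Execution result:
name | credits
Chemistry 101 | 4
Art 101 | 4
Physics 201 | 4
CS 101 | 4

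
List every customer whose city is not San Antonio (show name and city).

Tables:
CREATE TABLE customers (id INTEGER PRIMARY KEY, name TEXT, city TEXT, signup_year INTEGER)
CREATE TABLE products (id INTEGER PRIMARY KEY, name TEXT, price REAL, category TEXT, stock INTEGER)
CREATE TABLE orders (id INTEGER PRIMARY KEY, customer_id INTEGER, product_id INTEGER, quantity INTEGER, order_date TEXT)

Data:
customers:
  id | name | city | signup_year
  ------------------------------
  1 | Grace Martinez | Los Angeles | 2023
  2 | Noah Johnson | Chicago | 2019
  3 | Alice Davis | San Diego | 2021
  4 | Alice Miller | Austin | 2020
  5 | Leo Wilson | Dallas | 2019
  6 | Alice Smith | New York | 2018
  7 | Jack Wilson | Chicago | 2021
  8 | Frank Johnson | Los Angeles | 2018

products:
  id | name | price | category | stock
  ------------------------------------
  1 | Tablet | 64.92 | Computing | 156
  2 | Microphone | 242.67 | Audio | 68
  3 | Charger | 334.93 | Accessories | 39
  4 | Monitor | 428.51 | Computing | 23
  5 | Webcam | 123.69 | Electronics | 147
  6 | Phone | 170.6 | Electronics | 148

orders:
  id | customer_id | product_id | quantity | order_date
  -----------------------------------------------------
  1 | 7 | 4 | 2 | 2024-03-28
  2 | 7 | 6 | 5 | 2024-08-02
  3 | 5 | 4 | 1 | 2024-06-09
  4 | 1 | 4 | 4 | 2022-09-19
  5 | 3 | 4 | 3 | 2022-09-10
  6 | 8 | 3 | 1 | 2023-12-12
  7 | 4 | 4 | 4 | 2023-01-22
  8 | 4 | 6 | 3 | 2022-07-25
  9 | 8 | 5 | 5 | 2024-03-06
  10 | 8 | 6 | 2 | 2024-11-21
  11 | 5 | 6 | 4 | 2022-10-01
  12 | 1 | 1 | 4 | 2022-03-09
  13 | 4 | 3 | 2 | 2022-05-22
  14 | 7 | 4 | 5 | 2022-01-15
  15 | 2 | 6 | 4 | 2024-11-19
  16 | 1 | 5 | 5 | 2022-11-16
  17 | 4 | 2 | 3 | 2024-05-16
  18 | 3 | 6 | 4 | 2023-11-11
SELECT name, city FROM customers WHERE city <> 'San Antonio'

Execution result:
name | city
Grace Martinez | Los Angeles
Noah Johnson | Chicago
Alice Davis | San Diego
Alice Miller | Austin
Leo Wilson | Dallas
Alice Smith | New York
Jack Wilson | Chicago
Frank Johnson | Los Angeles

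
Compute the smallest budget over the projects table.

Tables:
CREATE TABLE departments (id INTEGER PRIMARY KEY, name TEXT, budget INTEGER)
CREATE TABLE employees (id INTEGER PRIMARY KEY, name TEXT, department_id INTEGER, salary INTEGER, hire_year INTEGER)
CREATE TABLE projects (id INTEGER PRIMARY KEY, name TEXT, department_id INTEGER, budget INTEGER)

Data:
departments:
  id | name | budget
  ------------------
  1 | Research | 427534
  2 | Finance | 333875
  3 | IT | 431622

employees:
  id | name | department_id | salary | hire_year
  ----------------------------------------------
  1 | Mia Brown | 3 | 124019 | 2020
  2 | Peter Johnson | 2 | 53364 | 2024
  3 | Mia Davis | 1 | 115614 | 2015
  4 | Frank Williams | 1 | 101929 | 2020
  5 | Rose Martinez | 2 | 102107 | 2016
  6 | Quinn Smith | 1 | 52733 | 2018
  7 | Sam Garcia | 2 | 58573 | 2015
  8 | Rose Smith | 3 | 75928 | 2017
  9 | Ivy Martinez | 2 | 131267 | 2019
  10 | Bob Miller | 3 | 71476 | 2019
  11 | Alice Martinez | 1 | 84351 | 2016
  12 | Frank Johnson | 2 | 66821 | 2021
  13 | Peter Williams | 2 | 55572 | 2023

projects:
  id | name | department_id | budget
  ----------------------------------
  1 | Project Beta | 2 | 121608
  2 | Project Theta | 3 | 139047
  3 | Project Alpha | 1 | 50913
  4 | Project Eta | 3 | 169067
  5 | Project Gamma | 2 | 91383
SELECT MIN(budget) FROM projects

Execution result:
50913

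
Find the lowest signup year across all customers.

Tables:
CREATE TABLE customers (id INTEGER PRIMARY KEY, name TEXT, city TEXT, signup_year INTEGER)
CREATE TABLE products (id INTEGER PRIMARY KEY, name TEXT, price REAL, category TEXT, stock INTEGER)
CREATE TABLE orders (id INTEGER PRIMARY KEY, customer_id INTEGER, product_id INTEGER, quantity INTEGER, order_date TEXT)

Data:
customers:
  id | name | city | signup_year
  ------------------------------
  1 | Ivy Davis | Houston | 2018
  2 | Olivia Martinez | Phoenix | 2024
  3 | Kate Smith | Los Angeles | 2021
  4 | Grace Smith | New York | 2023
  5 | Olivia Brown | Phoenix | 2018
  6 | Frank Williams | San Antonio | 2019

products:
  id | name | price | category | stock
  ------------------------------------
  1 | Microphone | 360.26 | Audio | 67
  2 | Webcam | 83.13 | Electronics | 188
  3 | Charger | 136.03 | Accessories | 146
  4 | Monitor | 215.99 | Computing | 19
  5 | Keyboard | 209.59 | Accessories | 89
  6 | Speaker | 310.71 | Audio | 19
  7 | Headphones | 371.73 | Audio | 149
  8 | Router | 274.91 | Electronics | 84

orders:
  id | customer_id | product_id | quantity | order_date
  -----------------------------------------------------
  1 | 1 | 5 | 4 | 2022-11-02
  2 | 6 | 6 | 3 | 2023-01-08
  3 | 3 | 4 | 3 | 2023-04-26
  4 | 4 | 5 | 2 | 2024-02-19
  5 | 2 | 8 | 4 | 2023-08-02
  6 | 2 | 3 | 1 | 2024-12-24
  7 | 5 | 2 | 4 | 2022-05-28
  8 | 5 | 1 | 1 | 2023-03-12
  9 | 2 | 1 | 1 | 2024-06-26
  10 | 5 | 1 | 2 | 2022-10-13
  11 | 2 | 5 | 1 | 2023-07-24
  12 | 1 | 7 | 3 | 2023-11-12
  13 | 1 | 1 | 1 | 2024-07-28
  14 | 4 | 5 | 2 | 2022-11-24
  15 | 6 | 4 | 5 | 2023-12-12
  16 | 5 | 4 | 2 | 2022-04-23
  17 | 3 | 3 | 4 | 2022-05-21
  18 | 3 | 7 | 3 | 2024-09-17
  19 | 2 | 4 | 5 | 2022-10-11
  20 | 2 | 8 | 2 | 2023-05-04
SELECT MIN(signup_year) FROM customers

Execution result:
2018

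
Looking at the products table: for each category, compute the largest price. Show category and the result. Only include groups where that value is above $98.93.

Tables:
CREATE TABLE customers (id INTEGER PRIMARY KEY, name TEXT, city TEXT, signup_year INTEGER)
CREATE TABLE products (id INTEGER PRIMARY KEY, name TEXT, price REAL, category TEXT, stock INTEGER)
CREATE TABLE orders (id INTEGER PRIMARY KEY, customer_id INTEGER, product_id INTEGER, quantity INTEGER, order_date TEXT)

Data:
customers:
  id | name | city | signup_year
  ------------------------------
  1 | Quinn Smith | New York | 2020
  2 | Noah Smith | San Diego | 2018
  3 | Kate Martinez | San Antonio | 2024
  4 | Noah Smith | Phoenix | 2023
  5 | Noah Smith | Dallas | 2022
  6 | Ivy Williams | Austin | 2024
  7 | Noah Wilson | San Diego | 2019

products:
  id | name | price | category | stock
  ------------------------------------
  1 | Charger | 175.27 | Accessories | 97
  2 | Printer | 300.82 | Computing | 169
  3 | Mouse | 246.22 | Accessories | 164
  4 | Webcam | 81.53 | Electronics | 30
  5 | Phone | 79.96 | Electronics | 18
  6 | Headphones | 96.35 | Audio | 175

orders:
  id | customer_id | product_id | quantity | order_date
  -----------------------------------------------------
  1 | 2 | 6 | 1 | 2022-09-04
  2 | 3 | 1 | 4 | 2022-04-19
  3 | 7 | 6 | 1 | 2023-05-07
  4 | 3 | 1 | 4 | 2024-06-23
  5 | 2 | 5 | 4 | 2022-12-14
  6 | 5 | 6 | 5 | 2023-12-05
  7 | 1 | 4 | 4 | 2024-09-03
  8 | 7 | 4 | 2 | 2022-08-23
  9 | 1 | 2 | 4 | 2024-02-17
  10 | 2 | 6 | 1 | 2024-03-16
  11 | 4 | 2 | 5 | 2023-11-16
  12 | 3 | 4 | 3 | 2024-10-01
SELECT category, MAX(price) AS max_price FROM products GROUP BY category HAVING MAX(price) > 98.93

Execution result:
category | max_price
Accessories | 246.22
Computing | 300.82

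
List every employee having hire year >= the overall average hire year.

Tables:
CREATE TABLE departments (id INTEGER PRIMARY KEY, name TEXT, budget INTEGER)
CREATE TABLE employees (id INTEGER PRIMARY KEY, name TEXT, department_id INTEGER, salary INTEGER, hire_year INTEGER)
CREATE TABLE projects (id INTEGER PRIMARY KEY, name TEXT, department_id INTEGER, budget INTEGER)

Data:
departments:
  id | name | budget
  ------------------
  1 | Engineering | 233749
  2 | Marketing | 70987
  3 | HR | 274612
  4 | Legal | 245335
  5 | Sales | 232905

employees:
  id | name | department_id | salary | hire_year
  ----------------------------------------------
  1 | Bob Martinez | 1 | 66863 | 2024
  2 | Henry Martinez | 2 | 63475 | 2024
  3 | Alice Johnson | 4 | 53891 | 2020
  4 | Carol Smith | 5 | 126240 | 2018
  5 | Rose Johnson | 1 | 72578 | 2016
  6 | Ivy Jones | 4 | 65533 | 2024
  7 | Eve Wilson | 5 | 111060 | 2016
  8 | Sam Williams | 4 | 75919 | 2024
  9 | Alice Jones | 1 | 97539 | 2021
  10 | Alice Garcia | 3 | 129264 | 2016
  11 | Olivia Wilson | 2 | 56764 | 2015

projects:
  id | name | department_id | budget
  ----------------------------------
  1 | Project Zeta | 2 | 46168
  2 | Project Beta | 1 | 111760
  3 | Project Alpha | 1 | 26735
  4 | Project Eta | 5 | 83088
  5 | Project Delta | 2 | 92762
SELECT name, hire_year FROM employees WHERE hire_year >= (SELECT AVG(hire_year) FROM employees)

Execution result:
name | hire_year
Bob Martinez | 2024
Henry Martinez | 2024
Alice Johnson | 2020
Ivy Jones | 2024
Sam Williams | 2024
Alice Jones | 2021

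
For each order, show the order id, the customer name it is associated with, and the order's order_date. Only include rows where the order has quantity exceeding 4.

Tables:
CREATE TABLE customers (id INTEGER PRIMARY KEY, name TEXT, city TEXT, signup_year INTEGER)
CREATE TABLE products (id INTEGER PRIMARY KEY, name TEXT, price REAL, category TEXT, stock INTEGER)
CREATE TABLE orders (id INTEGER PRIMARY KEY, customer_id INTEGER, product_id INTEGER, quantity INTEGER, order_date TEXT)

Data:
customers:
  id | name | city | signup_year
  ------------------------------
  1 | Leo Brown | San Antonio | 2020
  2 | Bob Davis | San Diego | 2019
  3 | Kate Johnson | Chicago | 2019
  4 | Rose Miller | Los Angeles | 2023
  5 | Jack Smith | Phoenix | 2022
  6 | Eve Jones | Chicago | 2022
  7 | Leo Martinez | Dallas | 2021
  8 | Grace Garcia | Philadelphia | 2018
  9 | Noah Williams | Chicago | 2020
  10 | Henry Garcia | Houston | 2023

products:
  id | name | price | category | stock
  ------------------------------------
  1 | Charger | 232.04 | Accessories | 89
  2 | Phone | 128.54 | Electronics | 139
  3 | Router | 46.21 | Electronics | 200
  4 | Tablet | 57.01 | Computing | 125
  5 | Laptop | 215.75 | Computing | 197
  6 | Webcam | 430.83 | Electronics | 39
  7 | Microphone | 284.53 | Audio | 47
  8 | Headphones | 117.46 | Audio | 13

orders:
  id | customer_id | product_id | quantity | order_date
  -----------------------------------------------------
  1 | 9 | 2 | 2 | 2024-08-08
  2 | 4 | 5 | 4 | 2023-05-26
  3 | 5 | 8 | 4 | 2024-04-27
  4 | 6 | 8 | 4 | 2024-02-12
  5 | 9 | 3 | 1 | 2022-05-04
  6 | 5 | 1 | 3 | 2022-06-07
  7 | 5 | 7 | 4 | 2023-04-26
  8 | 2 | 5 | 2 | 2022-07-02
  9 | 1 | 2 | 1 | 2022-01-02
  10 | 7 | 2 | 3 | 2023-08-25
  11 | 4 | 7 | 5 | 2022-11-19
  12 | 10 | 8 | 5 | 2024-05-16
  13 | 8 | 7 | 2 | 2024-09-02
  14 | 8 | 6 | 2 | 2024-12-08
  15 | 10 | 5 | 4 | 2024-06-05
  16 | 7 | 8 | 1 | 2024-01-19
SELECT c.id, p.name AS customer, c.order_date FROM orders c JOIN customers p ON c.customer_id = p.id WHERE c.quantity > 4

Execution result:
id | customer | order_date
11 | Rose Miller | 2022-11-19
12 | Henry Garcia | 2024-05-16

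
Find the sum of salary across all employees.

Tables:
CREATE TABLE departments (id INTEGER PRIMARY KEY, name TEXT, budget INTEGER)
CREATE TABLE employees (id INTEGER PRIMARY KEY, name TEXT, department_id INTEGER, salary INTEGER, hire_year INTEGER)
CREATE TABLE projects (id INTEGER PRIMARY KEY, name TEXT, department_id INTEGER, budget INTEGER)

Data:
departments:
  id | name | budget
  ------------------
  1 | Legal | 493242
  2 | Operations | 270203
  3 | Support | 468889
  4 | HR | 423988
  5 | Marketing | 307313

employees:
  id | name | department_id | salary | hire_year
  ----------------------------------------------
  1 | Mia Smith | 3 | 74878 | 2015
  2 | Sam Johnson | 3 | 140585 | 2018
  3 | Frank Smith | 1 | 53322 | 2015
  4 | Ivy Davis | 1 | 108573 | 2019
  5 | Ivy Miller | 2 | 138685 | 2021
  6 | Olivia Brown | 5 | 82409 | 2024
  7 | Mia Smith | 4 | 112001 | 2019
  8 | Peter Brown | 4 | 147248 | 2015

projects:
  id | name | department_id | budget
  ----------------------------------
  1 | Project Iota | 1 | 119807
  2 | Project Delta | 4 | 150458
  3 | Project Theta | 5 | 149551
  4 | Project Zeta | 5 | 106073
SELECT SUM(salary) FROM employees

Execution result:
857701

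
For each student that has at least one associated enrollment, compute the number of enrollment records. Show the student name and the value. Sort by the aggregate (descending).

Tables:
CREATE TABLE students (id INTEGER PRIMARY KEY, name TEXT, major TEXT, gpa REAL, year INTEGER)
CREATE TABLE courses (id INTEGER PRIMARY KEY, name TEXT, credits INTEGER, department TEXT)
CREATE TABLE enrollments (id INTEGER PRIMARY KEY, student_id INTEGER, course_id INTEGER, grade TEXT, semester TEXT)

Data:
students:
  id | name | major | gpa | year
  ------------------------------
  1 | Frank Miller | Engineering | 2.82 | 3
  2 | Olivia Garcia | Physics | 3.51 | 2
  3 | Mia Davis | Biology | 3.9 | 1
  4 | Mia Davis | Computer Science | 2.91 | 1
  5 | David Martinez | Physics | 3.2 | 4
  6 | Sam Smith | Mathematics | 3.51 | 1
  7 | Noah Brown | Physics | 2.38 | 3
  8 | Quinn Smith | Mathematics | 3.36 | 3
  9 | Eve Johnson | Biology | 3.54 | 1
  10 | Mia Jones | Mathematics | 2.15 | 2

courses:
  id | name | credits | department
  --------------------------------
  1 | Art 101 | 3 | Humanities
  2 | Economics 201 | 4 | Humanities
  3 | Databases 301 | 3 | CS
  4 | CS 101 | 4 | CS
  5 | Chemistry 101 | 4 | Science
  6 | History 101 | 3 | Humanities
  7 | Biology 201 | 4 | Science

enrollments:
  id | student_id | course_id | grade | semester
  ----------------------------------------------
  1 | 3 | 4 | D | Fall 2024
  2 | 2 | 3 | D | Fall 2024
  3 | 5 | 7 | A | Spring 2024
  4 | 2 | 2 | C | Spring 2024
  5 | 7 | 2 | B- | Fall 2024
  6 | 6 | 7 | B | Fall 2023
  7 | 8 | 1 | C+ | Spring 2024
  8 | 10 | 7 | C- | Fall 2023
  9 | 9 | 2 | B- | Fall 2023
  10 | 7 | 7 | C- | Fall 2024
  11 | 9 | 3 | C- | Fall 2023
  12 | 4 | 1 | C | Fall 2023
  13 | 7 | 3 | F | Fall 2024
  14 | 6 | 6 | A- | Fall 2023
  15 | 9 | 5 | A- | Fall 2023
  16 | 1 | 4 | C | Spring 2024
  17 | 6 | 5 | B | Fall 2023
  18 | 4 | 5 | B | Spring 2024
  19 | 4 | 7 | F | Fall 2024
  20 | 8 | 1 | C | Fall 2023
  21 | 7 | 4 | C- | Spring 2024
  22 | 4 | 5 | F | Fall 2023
SELECT p.name, COUNT(*) AS n FROM enrollments c JOIN students p ON c.student_id = p.id GROUP BY p.id, p.name ORDER BY n DESC

Execution result:
name | n
Mia Davis | 4
Noah Brown | 4
Sam Smith | 3
Eve Johnson | 3
Olivia Garcia | 2
Quinn Smith | 2
Frank Miller | 1
Mia Davis | 1
David Martinez | 1
Mia Jones | 1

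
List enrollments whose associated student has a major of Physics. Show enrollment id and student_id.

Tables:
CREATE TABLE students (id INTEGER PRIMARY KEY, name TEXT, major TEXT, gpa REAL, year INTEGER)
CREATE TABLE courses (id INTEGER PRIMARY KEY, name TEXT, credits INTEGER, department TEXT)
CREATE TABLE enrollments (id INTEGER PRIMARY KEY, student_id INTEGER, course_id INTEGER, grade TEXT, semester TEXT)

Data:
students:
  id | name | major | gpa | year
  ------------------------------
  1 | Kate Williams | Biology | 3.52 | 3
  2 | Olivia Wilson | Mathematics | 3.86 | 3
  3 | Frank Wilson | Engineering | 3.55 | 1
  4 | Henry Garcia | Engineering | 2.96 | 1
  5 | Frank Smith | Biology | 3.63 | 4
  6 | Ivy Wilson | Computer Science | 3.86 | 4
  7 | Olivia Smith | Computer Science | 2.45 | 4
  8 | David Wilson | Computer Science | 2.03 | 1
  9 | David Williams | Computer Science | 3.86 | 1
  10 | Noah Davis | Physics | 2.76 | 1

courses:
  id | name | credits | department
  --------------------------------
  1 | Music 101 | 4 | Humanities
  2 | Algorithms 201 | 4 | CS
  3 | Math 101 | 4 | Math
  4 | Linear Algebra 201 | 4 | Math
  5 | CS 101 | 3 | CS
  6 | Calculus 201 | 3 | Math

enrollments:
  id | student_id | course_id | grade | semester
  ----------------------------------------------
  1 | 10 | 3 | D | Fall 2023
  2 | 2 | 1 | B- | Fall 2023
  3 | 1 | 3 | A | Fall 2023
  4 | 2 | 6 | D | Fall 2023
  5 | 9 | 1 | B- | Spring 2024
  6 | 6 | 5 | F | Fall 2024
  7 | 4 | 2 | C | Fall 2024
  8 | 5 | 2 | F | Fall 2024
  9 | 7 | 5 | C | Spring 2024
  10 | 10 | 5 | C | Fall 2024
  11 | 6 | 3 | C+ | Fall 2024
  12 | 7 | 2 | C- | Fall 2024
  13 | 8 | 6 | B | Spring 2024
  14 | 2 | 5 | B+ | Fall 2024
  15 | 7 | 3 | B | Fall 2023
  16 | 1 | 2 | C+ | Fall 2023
SELECT id, student_id FROM enrollments WHERE student_id IN (SELECT id FROM students WHERE major = 'Physics')

Execution result:
id | student_id
1 | 10
10 | 10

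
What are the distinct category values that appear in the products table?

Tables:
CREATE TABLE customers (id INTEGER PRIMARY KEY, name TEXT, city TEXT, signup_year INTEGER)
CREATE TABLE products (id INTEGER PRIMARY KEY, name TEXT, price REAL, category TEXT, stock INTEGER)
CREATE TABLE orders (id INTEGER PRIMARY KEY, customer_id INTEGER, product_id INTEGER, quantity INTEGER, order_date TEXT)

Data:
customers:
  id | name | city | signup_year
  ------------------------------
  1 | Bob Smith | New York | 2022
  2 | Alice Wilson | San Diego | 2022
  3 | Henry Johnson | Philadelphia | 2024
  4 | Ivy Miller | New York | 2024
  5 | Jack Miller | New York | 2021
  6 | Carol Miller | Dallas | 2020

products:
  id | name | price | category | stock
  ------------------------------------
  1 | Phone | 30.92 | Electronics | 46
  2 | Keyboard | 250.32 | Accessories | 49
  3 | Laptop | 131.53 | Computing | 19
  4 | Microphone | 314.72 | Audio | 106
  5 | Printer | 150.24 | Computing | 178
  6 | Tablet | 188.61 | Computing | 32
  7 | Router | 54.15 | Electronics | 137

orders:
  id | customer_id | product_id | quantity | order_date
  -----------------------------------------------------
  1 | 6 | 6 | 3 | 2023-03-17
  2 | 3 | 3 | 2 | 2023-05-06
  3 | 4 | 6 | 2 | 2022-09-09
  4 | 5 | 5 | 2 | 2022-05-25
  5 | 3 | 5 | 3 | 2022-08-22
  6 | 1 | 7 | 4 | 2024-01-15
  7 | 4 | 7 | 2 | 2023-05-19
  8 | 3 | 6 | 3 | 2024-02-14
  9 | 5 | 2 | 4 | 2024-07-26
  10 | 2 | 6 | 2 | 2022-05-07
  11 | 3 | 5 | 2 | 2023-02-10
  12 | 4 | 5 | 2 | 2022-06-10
SELECT DISTINCT category FROM products

Execution result:
category
Electronics
Accessories
Computing
Audio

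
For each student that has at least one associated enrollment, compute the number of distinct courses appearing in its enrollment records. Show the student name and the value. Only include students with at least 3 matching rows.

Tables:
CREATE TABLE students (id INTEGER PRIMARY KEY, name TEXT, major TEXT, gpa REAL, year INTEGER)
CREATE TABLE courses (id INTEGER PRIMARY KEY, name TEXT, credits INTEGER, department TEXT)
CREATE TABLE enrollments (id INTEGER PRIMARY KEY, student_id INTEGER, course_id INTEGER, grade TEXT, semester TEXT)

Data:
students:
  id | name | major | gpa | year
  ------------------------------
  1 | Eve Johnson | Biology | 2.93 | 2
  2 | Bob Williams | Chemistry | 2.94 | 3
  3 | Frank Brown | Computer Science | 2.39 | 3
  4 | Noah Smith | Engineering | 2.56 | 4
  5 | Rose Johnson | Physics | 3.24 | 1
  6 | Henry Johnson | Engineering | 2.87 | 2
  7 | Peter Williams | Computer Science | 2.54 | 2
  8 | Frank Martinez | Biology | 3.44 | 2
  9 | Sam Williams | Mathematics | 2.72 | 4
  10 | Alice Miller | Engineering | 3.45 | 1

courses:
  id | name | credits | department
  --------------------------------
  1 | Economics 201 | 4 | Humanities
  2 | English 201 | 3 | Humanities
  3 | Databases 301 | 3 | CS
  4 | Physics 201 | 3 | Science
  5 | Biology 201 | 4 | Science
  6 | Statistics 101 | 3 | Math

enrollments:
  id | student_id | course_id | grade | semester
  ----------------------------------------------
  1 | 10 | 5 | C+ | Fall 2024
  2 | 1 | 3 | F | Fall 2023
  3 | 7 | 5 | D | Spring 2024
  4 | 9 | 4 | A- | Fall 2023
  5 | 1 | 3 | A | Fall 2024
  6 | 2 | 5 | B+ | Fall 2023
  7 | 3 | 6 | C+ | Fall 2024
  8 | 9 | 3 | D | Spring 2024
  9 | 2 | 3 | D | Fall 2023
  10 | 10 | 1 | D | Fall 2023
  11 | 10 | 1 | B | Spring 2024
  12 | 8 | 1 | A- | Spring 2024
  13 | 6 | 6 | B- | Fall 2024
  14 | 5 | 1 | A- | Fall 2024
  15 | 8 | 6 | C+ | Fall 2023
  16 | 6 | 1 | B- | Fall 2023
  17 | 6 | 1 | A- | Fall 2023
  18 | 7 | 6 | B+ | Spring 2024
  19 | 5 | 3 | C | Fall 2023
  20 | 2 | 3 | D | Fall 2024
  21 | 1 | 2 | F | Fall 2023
SELECT p.name, COUNT(DISTINCT c.course_id) AS distinct_course_count FROM enrollments c JOIN students p ON c.student_id = p.id GROUP BY p.id, p.name HAVING COUNT(*) >= 3

Execution result:
name | distinct_course_count
Eve Johnson | 2
Bob Williams | 2
Henry Johnson | 2
Alice Miller | 2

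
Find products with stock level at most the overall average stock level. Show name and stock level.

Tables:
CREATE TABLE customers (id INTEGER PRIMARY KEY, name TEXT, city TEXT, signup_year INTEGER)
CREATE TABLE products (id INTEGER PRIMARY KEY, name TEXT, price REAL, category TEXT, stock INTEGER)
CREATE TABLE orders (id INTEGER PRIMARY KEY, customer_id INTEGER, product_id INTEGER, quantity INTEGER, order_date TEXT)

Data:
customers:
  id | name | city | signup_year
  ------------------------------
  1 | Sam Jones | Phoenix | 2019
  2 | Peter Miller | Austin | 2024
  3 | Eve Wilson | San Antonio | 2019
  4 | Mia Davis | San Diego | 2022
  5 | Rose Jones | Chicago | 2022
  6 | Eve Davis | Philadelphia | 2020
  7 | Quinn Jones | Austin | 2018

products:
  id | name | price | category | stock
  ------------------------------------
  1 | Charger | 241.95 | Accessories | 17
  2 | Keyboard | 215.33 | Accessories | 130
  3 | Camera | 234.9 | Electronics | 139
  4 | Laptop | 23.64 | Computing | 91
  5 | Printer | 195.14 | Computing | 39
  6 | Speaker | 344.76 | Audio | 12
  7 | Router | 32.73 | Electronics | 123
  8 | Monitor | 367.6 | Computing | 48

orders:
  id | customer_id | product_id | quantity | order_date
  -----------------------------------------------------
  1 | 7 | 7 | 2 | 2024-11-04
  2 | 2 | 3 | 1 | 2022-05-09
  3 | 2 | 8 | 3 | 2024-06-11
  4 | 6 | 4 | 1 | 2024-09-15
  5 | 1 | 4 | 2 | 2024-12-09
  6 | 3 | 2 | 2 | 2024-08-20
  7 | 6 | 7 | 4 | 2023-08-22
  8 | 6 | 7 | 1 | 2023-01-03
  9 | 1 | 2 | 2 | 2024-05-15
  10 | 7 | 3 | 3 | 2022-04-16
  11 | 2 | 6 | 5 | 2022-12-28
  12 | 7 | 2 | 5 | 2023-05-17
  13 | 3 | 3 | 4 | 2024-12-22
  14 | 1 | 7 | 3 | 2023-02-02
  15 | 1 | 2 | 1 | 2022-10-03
SELECT name, stock FROM products WHERE stock <= (SELECT AVG(stock) FROM products)

Execution result:
name | stock
Charger | 17
Printer | 39
Speaker | 12
Monitor | 48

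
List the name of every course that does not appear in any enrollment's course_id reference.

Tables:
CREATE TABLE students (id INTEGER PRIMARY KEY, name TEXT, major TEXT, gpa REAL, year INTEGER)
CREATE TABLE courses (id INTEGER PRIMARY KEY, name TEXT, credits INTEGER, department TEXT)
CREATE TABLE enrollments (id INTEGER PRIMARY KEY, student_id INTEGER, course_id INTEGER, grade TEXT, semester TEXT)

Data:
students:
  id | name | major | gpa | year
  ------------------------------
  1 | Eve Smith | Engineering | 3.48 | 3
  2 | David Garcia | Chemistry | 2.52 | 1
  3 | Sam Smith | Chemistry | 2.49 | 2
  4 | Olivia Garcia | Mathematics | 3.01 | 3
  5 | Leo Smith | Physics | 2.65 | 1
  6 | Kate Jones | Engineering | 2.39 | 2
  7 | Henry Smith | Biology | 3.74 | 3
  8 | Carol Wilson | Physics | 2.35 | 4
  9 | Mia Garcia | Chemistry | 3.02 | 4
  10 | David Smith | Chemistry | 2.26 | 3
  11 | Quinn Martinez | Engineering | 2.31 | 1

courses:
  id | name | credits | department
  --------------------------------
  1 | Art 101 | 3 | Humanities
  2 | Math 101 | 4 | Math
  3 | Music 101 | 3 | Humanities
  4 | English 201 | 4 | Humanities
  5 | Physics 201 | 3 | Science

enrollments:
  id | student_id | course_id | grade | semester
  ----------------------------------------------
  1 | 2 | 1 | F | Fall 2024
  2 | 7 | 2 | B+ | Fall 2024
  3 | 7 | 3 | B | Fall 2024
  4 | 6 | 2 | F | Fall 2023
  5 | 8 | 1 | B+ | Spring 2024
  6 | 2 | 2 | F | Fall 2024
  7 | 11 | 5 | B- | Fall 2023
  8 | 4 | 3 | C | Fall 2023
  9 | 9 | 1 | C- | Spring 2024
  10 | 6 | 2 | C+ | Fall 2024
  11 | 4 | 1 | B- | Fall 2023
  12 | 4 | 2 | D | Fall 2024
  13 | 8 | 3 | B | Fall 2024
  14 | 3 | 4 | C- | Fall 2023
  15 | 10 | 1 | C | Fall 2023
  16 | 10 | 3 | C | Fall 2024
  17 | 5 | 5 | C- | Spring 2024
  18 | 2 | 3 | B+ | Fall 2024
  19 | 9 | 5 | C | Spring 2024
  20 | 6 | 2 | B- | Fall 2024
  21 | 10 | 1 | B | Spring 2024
SELECT p.name FROM courses p LEFT JOIN enrollments c ON c.course_id = p.id WHERE c.id IS NULL

Execution result:
(no rows)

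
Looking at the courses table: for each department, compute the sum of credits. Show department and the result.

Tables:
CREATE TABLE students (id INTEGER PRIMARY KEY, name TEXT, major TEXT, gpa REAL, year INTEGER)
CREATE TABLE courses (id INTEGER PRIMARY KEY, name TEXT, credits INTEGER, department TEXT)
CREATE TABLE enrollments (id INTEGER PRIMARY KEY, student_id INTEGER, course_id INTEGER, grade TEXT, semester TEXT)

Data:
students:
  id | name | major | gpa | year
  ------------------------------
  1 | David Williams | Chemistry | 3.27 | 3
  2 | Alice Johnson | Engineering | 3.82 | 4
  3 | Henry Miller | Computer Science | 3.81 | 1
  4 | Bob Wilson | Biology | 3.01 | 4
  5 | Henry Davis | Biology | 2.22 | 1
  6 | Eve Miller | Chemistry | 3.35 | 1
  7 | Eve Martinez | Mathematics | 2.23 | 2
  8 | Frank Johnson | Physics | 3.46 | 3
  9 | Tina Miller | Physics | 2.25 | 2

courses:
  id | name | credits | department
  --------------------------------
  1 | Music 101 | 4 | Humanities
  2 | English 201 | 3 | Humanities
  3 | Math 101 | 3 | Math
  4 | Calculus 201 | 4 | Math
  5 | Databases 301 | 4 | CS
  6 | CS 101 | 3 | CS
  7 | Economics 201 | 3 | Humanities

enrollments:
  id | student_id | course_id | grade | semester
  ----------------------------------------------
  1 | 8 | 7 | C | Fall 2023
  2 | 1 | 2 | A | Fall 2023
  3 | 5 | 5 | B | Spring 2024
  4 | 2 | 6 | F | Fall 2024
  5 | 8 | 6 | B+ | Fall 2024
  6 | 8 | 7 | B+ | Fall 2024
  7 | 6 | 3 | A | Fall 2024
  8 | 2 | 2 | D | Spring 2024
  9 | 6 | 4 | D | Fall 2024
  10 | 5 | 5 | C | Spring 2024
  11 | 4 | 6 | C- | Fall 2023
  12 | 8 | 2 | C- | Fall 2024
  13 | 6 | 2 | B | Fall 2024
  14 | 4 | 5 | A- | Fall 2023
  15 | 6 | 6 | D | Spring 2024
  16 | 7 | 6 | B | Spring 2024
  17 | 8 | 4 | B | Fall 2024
SELECT department, SUM(credits) AS sum_credits FROM courses GROUP BY department

Execution result:
department | sum_credits
CS | 7
Humanities | 10
Math | 7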